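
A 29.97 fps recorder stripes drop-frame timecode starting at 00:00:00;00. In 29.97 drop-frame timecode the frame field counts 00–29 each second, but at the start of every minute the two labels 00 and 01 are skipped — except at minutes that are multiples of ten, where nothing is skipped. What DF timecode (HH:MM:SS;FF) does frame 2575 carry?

Each 10-minute DF block holds 10 × 60 × 30 − 9 × 2 = 17982 frames. 2575 ÷ 17982 → 0 full blocks, remainder 2575.
Within the partial block the first minute is 1800 frames and each further minute 1798, so 1 further minute boundary passed. Total skipped labels = 18 × 0 + 2 × 1 = 2.
Non-drop label index = 2575 + 2 = 2577; at 30 labels/s that is 00:01:25:27, i.e. DF 00:01:25;27.

00:01:25;27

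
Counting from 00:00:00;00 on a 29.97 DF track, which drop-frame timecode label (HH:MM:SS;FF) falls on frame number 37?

00:00:01;07

Each 10-minute DF block holds 10 × 60 × 30 − 9 × 2 = 17982 frames. 37 ÷ 17982 → 0 full blocks, remainder 37.
Within the partial block the first minute is 1800 frames and each further minute 1798, so 0 further minute boundaries passed. Total skipped labels = 18 × 0 + 2 × 0 = 0.
Non-drop label index = 37 + 0 = 37; at 30 labels/s that is 00:00:01:07, i.e. DF 00:00:01;07.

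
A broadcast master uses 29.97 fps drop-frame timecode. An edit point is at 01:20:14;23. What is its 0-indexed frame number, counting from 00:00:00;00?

144299

Complete 10-minute blocks: 8, each 17982 frames → 143856.
Remaining 0 whole minutes in the current block: 0 frames.
Within the current minute: 14 × 30 + 23 = 443. Total = 143856 + 0 + 443 = 144299.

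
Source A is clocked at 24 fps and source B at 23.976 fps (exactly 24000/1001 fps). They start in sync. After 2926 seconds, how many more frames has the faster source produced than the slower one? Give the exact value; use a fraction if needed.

A emits 24 × 2926 = 70224 frames; B emits 24000/1001 × 2926 = 912000/13.
Difference = 912/13 frames (≈ 70.1538); B is behind A.

912/13 frames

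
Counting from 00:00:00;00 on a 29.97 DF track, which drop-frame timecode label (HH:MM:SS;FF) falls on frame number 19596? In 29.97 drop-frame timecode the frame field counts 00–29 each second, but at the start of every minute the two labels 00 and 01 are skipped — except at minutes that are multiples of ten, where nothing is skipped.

Ten DF minutes hold 17982 frames, so frame 19596 lies in block 1 (frames 17982–35963) with 1614 frames into that block.
The block's first minute is 1800 frames and the rest 1798 each; 1614 frames reaches minute 0, so 1 × 18 + 0 × 2 = 18 labels have been skipped so far.
Adding those back, label number 19596 + 18 = 19614 at 30 labels/s is 653 s + 24 f = 0 h 10 min 53 s frame 24, i.e. 00:10:53;24.

00:10:53;24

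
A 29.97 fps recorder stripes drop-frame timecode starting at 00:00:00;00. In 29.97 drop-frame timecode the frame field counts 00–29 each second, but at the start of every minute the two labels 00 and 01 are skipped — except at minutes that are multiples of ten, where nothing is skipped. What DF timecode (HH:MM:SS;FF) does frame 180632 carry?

Ten DF minutes hold 17982 frames, so frame 180632 lies in block 10 (frames 179820–197801) with 812 frames into that block.
The block's first minute is 1800 frames and the rest 1798 each; 812 frames reaches minute 0, so 10 × 18 + 0 × 2 = 180 labels have been skipped so far.
Adding those back, label number 180632 + 180 = 180812 at 30 labels/s is 6027 s + 2 f = 1 h 40 min 27 s frame 2, i.e. 01:40:27;02.

01:40:27;02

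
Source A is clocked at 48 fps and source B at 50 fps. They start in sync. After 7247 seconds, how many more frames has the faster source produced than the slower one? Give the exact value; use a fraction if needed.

A emits 48 × 7247 = 347856 frames; B emits 50 × 7247 = 362350.
Difference = 14494 frames; B is ahead of A.

14494 frames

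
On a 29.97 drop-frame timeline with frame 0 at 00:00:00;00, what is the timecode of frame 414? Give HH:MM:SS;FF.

00:00:13;24

Ten DF minutes hold 17982 frames, so frame 414 lies in block 0 (frames 0–17981) with 414 frames into that block.
The block's first minute is 1800 frames and the rest 1798 each; 414 frames reaches minute 0, so 0 × 18 + 0 × 2 = 0 labels have been skipped so far.
Adding those back, label number 414 + 0 = 414 at 30 labels/s is 13 s + 24 f = 0 h 0 min 13 s frame 24, i.e. 00:00:13;24.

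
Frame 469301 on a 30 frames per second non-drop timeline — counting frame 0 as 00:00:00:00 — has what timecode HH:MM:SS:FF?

04:20:43:11

469301 ÷ 30 = 15643 full seconds, remainder 11 frames.
15643 s = 4 h 20 min 43 s.
Timecode: 04:20:43:11.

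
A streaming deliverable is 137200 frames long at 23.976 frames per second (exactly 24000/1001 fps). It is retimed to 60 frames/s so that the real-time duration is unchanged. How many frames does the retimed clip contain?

Target frames = source frames × (target rate / source rate) = 137200 × (60)/(24000/1001) = 137200 × 1001/400 = 343343.

343343 frames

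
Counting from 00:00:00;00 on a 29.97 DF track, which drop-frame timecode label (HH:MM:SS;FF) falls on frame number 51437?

Ten DF minutes hold 17982 frames, so frame 51437 lies in block 2 (frames 35964–53945) with 15473 frames into that block.
The block's first minute is 1800 frames and the rest 1798 each; 15473 frames reaches minute 8, so 2 × 18 + 8 × 2 = 52 labels have been skipped so far.
Adding those back, label number 51437 + 52 = 51489 at 30 labels/s is 1716 s + 9 f = 0 h 28 min 36 s frame 9, i.e. 00:28:36;09.

00:28:36;09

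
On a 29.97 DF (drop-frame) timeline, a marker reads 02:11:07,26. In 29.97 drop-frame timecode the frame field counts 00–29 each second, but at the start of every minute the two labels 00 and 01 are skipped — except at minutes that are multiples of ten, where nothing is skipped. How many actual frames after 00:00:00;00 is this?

As if non-drop at 30 labels/s: (2 × 3600 + 11 × 60 + 7) × 30 + 26 = 236036.
Minute boundaries passed: 131; those not divisible by 10: 131 − 13 = 118; dropped labels = 2 × 118 = 236.
Actual frame index = 236036 − 236 = 235800.

235800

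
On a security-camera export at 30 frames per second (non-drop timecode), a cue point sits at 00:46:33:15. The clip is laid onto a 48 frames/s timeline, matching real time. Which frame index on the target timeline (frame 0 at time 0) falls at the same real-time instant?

frame 134088

Source frame index: (0×3600 + 46×60 + 33) × 30 + 15 = 83805.
Real time: 83805 / (30) = 5587/2 s.
Target frame: (5587/2) × (48) = 134088.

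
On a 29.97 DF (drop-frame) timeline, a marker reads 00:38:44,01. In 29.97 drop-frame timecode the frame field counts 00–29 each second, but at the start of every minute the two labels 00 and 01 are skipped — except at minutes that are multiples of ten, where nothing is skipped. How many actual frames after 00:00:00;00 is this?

Complete 10-minute blocks: 3, each 17982 frames → 53946.
Remaining 8 whole minutes in the current block: 1800 + 7 × 1798 = 14386 frames.
Within the current minute: 44 × 30 + 1 − 2 = 1319 (labels ;00/;01 skipped at this minute). Total = 53946 + 14386 + 1319 = 69651.

69651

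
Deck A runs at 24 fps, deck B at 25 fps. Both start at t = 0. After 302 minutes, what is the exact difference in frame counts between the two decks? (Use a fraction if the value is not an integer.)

302 min = 18120 s.
A emits 24 × 18120 = 434880 frames; B emits 25 × 18120 = 453000.
Difference = 18120 frames; B is ahead of A.

18120 frames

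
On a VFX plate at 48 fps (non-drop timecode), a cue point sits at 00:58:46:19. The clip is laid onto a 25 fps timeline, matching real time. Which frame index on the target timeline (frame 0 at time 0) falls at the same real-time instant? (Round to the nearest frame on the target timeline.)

frame 88160

Source frame index: (0×3600 + 58×60 + 46) × 48 + 19 = 169267.
Real time: 169267 / (48) = 169267/48 s.
Target frame: (169267/48) × (25) = 4231675/48 ≈ 88159.896 → 88160.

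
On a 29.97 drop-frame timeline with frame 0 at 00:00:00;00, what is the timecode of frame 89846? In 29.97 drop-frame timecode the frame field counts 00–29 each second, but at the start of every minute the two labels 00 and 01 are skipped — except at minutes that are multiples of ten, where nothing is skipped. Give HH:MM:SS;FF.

Ten DF minutes hold 17982 frames, so frame 89846 lies in block 4 (frames 71928–89909) with 17918 frames into that block.
The block's first minute is 1800 frames and the rest 1798 each; 17918 frames reaches minute 9, so 4 × 18 + 9 × 2 = 90 labels have been skipped so far.
Adding those back, label number 89846 + 90 = 89936 at 30 labels/s is 2997 s + 26 f = 0 h 49 min 57 s frame 26, i.e. 00:49:57;26.

00:49:57;26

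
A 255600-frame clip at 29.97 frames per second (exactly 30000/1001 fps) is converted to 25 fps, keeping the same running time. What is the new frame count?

Target frames = source frames × (target rate / source rate) = 255600 × (25)/(30000/1001) = 255600 × 1001/1200 = 213213.

213213 frames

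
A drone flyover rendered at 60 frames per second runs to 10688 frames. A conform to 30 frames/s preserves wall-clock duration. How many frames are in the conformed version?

5344 frames

Target frames = source frames × (target rate / source rate) = 10688 × (30)/(60) = 10688 × 1/2 = 5344.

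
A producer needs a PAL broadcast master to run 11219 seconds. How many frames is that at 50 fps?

560950 frames

Frames = 11219 × 50 = 560950.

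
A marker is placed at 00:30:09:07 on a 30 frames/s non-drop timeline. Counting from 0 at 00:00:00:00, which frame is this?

54277

Total seconds to the label: (0 × 3600 + 30 × 60 + 9) = 1809.
Frame index = 1809 × 30 + 7 = 54277.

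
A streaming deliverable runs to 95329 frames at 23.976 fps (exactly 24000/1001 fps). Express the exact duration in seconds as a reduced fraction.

Running time = 95329 ÷ (24000/1001) = 95329 × 1001/24000 = 95424329/24000 s.

95424329/24000 seconds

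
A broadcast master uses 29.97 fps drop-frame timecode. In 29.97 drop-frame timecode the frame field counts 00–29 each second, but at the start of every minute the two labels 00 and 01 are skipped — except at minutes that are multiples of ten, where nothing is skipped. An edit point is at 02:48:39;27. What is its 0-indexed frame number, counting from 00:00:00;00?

Complete 10-minute blocks: 16, each 17982 frames → 287712.
Remaining 8 whole minutes in the current block: 1800 + 7 × 1798 = 14386 frames.
Within the current minute: 39 × 30 + 27 − 2 = 1195 (labels ;00/;01 skipped at this minute). Total = 287712 + 14386 + 1195 = 303293.

303293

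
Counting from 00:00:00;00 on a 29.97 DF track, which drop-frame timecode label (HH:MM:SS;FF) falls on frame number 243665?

Each 10-minute DF block holds 10 × 60 × 30 − 9 × 2 = 17982 frames. 243665 ÷ 17982 → 13 full blocks, remainder 9899.
Within the partial block the first minute is 1800 frames and each further minute 1798, so 5 further minute boundaries passed. Total skipped labels = 18 × 13 + 2 × 5 = 244.
Non-drop label index = 243665 + 244 = 243909; at 30 labels/s that is 02:15:30:09, i.e. DF 02:15:30;09.

02:15:30;09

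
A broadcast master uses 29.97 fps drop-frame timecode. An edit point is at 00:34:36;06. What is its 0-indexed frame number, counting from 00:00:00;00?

As if non-drop at 30 labels/s: (0 × 3600 + 34 × 60 + 36) × 30 + 6 = 62286.
Minute boundaries passed: 34; those not divisible by 10: 34 − 3 = 31; dropped labels = 2 × 31 = 62.
Actual frame index = 62286 − 62 = 62224.

62224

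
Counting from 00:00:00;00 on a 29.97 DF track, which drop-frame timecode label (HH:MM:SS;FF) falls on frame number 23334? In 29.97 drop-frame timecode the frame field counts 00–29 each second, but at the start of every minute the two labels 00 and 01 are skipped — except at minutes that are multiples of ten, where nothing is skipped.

Each 10-minute DF block holds 10 × 60 × 30 − 9 × 2 = 17982 frames. 23334 ÷ 17982 → 1 full block, remainder 5352.
Within the partial block the first minute is 1800 frames and each further minute 1798, so 2 further minute boundaries passed. Total skipped labels = 18 × 1 + 2 × 2 = 22.
Non-drop label index = 23334 + 22 = 23356; at 30 labels/s that is 00:12:58:16, i.e. DF 00:12:58;16.

00:12:58;16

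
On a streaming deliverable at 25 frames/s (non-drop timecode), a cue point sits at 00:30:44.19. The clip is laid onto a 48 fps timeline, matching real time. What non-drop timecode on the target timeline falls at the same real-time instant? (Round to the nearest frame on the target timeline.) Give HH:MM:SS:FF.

00:30:44:36

Source frame index: (0×3600 + 30×60 + 44) × 25 + 19 = 46119.
Real time: 46119 / (25) = 46119/25 s.
Target frame: (46119/25) × (48) = 2213712/25 ≈ 88548.480 → 88548.
At 48 labels/s: frame 88548 → 00:30:44:36.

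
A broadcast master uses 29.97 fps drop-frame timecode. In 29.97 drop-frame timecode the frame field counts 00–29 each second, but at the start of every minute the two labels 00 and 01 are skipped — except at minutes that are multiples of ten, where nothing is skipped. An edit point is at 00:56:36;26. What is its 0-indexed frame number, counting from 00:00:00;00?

101804

As if non-drop at 30 labels/s: (0 × 3600 + 56 × 60 + 36) × 30 + 26 = 101906.
Minute boundaries passed: 56; those not divisible by 10: 56 − 5 = 51; dropped labels = 2 × 51 = 102.
Actual frame index = 101906 − 102 = 101804.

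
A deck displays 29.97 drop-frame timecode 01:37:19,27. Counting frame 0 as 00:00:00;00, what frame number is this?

Complete 10-minute blocks: 9, each 17982 frames → 161838.
Remaining 7 whole minutes in the current block: 1800 + 6 × 1798 = 12588 frames.
Within the current minute: 19 × 30 + 27 − 2 = 595 (labels ;00/;01 skipped at this minute). Total = 161838 + 12588 + 595 = 175021.

175021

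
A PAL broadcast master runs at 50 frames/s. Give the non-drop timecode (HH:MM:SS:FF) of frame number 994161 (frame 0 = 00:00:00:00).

05:31:23:11

994161 ÷ 50 = 19883 full seconds, remainder 11 frames.
19883 s = 5 h 31 min 23 s.
Timecode: 05:31:23:11.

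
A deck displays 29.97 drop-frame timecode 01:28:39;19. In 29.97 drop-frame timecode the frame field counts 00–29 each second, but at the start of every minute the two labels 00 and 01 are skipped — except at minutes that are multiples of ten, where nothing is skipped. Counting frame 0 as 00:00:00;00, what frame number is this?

159429

Complete 10-minute blocks: 8, each 17982 frames → 143856.
Remaining 8 whole minutes in the current block: 1800 + 7 × 1798 = 14386 frames.
Within the current minute: 39 × 30 + 19 − 2 = 1187 (labels ;00/;01 skipped at this minute). Total = 143856 + 14386 + 1187 = 159429.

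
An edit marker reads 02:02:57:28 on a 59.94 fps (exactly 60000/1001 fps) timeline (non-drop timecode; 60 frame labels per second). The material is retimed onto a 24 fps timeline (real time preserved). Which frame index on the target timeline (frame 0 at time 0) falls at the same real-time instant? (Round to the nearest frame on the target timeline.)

frame 177236

Source frame index: (2×3600 + 2×60 + 57) × 60 + 28 = 442648.
Real time: 442648 / (60000/1001) = 55386331/7500 s.
Target frame: (55386331/7500) × (24) = 110772662/625 ≈ 177236.259 → 177236.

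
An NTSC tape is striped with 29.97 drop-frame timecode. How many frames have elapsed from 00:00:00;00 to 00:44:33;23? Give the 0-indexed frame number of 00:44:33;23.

As if non-drop at 30 labels/s: (0 × 3600 + 44 × 60 + 33) × 30 + 23 = 80213.
Minute boundaries passed: 44; those not divisible by 10: 44 − 4 = 40; dropped labels = 2 × 40 = 80.
Actual frame index = 80213 − 80 = 80133.

80133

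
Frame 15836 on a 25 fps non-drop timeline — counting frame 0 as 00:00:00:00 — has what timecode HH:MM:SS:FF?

00:10:33:11

15836 ÷ 25 = 633 full seconds, remainder 11 frames.
633 s = 0 h 10 min 33 s.
Timecode: 00:10:33:11.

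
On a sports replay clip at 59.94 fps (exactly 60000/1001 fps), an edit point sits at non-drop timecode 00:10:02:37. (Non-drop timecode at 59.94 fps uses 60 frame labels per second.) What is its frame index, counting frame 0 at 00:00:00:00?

36157

Total seconds to the label: (0 × 3600 + 10 × 60 + 2) = 602.
Frame index = 602 × 60 + 37 = 36157.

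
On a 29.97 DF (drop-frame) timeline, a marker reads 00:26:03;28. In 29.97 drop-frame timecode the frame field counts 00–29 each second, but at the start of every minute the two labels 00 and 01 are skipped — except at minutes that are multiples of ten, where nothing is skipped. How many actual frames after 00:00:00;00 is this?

As if non-drop at 30 labels/s: (0 × 3600 + 26 × 60 + 3) × 30 + 28 = 46918.
Minute boundaries passed: 26; those not divisible by 10: 26 − 2 = 24; dropped labels = 2 × 24 = 48.
Actual frame index = 46918 − 48 = 46870.

46870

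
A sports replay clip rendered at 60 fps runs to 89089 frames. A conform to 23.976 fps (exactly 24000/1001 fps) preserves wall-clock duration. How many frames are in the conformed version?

Target frames = source frames × (target rate / source rate) = 89089 × (24000/1001)/(60) = 89089 × 400/1001 = 35600.

35600 frames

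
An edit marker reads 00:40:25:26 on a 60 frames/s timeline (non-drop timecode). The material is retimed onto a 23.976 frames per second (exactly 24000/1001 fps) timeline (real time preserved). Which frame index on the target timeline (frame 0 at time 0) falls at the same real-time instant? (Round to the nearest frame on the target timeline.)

Source frame index: (0×3600 + 40×60 + 25) × 60 + 26 = 145526.
Real time: 145526 / (60) = 72763/30 s.
Target frame: (72763/30) × (24000/1001) = 58210400/1001 ≈ 58152.248 → 58152.

frame 58152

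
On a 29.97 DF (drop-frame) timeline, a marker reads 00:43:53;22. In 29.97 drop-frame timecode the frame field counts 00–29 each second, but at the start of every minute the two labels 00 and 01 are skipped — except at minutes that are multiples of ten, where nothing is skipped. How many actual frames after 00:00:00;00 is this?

As if non-drop at 30 labels/s: (0 × 3600 + 43 × 60 + 53) × 30 + 22 = 79012.
Minute boundaries passed: 43; those not divisible by 10: 43 − 4 = 39; dropped labels = 2 × 39 = 78.
Actual frame index = 79012 − 78 = 78934.

78934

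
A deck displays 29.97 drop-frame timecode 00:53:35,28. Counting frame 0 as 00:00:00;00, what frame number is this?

96382

As if non-drop at 30 labels/s: (0 × 3600 + 53 × 60 + 35) × 30 + 28 = 96478.
Minute boundaries passed: 53; those not divisible by 10: 53 − 5 = 48; dropped labels = 2 × 48 = 96.
Actual frame index = 96478 − 96 = 96382.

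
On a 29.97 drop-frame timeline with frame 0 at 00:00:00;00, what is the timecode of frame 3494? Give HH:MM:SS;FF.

00:01:56;16

Each 10-minute DF block holds 10 × 60 × 30 − 9 × 2 = 17982 frames. 3494 ÷ 17982 → 0 full blocks, remainder 3494.
Within the partial block the first minute is 1800 frames and each further minute 1798, so 1 further minute boundary passed. Total skipped labels = 18 × 0 + 2 × 1 = 2.
Non-drop label index = 3494 + 2 = 3496; at 30 labels/s that is 00:01:56:16, i.e. DF 00:01:56;16.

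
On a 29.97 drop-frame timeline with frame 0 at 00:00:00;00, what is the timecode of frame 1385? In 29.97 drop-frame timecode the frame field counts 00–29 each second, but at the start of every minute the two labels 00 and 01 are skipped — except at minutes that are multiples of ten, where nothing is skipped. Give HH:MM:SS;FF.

Ten DF minutes hold 17982 frames, so frame 1385 lies in block 0 (frames 0–17981) with 1385 frames into that block.
The block's first minute is 1800 frames and the rest 1798 each; 1385 frames reaches minute 0, so 0 × 18 + 0 × 2 = 0 labels have been skipped so far.
Adding those back, label number 1385 + 0 = 1385 at 30 labels/s is 46 s + 5 f = 0 h 0 min 46 s frame 5, i.e. 00:00:46;05.

00:00:46;05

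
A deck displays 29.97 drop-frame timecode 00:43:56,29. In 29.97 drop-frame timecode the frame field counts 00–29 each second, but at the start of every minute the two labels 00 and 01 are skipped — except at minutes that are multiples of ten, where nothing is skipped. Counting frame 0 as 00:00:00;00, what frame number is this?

As if non-drop at 30 labels/s: (0 × 3600 + 43 × 60 + 56) × 30 + 29 = 79109.
Minute boundaries passed: 43; those not divisible by 10: 43 − 4 = 39; dropped labels = 2 × 39 = 78.
Actual frame index = 79109 − 78 = 79031.

79031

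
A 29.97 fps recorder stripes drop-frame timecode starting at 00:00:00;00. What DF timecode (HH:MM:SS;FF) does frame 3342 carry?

Ten DF minutes hold 17982 frames, so frame 3342 lies in block 0 (frames 0–17981) with 3342 frames into that block.
The block's first minute is 1800 frames and the rest 1798 each; 3342 frames reaches minute 1, so 0 × 18 + 1 × 2 = 2 labels have been skipped so far.
Adding those back, label number 3342 + 2 = 3344 at 30 labels/s is 111 s + 14 f = 0 h 1 min 51 s frame 14, i.e. 00:01:51;14.

00:01:51;14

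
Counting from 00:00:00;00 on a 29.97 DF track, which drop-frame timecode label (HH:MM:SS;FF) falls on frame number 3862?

Ten DF minutes hold 17982 frames, so frame 3862 lies in block 0 (frames 0–17981) with 3862 frames into that block.
The block's first minute is 1800 frames and the rest 1798 each; 3862 frames reaches minute 2, so 0 × 18 + 2 × 2 = 4 labels have been skipped so far.
Adding those back, label number 3862 + 4 = 3866 at 30 labels/s is 128 s + 26 f = 0 h 2 min 8 s frame 26, i.e. 00:02:08;26.

00:02:08;26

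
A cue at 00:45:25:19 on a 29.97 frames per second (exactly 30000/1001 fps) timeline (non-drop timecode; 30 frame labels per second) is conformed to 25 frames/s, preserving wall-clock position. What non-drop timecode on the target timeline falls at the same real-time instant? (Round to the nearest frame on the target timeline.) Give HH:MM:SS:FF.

Source frame index: (0×3600 + 45×60 + 25) × 30 + 19 = 81769.
Real time: 81769 / (30000/1001) = 81850769/30000 s.
Target frame: (81850769/30000) × (25) = 81850769/1200 ≈ 68208.974 → 68209.
At 25 labels/s: frame 68209 → 00:45:28:09.

00:45:28:09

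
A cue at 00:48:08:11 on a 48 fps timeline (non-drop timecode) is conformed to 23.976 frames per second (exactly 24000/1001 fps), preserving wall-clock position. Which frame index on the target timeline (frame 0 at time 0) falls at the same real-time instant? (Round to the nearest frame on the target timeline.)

Source frame index: (0×3600 + 48×60 + 8) × 48 + 11 = 138635.
Real time: 138635 / (48) = 138635/48 s.
Target frame: (138635/48) × (24000/1001) = 9902500/143 ≈ 69248.252 → 69248.

frame 69248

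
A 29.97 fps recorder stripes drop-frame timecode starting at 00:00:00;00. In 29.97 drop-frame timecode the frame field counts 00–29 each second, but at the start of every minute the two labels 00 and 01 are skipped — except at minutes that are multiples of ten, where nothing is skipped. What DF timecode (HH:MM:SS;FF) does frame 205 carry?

00:00:06;25

Each 10-minute DF block holds 10 × 60 × 30 − 9 × 2 = 17982 frames. 205 ÷ 17982 → 0 full blocks, remainder 205.
Within the partial block the first minute is 1800 frames and each further minute 1798, so 0 further minute boundaries passed. Total skipped labels = 18 × 0 + 2 × 0 = 0.
Non-drop label index = 205 + 0 = 205; at 30 labels/s that is 00:00:06:25, i.e. DF 00:00:06;25.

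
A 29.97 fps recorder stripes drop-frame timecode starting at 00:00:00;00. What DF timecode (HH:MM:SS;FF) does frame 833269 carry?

Each 10-minute DF block holds 10 × 60 × 30 − 9 × 2 = 17982 frames. 833269 ÷ 17982 → 46 full blocks, remainder 6097.
Within the partial block the first minute is 1800 frames and each further minute 1798, so 3 further minute boundaries passed. Total skipped labels = 18 × 46 + 2 × 3 = 834.
Non-drop label index = 833269 + 834 = 834103; at 30 labels/s that is 07:43:23:13, i.e. DF 07:43:23;13.

07:43:23;13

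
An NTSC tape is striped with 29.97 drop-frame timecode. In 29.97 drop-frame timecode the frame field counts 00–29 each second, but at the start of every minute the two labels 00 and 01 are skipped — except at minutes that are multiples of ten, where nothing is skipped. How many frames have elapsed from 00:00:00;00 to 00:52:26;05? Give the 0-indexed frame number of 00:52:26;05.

Complete 10-minute blocks: 5, each 17982 frames → 89910.
Remaining 2 whole minutes in the current block: 1800 + 1 × 1798 = 3598 frames.
Within the current minute: 26 × 30 + 5 − 2 = 783 (labels ;00/;01 skipped at this minute). Total = 89910 + 3598 + 783 = 94291.

94291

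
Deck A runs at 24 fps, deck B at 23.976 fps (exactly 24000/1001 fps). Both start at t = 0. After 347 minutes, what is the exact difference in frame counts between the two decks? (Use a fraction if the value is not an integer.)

499680/1001 frames

347 min = 20820 s.
A emits 24 × 20820 = 499680 frames; B emits 24000/1001 × 20820 = 499680000/1001.
Difference = 499680/1001 frames (≈ 499.1808); B is behind A.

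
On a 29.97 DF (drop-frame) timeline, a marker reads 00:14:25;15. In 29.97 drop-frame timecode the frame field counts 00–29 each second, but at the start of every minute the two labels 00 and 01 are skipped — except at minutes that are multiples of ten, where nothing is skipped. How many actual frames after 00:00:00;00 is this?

25939

As if non-drop at 30 labels/s: (0 × 3600 + 14 × 60 + 25) × 30 + 15 = 25965.
Minute boundaries passed: 14; those not divisible by 10: 14 − 1 = 13; dropped labels = 2 × 13 = 26.
Actual frame index = 25965 − 26 = 25939.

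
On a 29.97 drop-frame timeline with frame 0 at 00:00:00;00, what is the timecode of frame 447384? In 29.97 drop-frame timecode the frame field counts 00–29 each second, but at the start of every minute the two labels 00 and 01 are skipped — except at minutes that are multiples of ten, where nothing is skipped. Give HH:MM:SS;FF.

04:08:47;22

Ten DF minutes hold 17982 frames, so frame 447384 lies in block 24 (frames 431568–449549) with 15816 frames into that block.
The block's first minute is 1800 frames and the rest 1798 each; 15816 frames reaches minute 8, so 24 × 18 + 8 × 2 = 448 labels have been skipped so far.
Adding those back, label number 447384 + 448 = 447832 at 30 labels/s is 14927 s + 22 f = 4 h 8 min 47 s frame 22, i.e. 04:08:47;22.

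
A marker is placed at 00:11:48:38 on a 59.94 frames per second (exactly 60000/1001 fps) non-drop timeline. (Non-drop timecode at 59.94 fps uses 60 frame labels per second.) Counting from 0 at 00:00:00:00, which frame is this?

Total seconds to the label: (0 × 3600 + 11 × 60 + 48) = 708.
Frame index = 708 × 60 + 38 = 42518.

frame 42518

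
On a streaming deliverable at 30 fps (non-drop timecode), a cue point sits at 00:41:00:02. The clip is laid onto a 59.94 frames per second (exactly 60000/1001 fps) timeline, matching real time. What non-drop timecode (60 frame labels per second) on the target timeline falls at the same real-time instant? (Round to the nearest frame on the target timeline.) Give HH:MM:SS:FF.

Source frame index: (0×3600 + 41×60 + 0) × 30 + 2 = 73802.
Real time: 73802 / (30) = 36901/15 s.
Target frame: (36901/15) × (60000/1001) = 147604000/1001 ≈ 147456.543 → 147457.
At 60 labels/s: frame 147457 → 00:40:57:37.

00:40:57:37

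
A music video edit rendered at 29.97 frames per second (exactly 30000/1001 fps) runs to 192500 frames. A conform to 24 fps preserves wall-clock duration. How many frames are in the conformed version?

Target frames = source frames × (target rate / source rate) = 192500 × (24)/(30000/1001) = 192500 × 1001/1250 = 154154.

154154 frames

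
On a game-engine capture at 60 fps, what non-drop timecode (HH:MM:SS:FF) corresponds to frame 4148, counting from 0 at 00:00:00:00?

4148 ÷ 60 = 69 full seconds, remainder 8 frames.
69 s = 0 h 1 min 9 s.
Timecode: 00:01:09:08.

00:01:09:08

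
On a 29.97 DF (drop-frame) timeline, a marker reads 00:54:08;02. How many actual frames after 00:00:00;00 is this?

97344

Complete 10-minute blocks: 5, each 17982 frames → 89910.
Remaining 4 whole minutes in the current block: 1800 + 3 × 1798 = 7194 frames.
Within the current minute: 8 × 30 + 2 − 2 = 240 (labels ;00/;01 skipped at this minute). Total = 89910 + 7194 + 240 = 97344.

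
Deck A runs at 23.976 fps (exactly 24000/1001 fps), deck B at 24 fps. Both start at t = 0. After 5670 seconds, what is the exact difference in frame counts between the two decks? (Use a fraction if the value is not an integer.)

19440/143 frames

A emits 24000/1001 × 5670 = 19440000/143 frames; B emits 24 × 5670 = 136080.
Difference = 19440/143 frames (≈ 135.9441); B is ahead of A.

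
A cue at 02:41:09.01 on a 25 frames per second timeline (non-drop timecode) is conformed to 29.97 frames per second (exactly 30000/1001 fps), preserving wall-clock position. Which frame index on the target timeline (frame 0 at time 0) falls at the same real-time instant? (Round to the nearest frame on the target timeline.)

Source frame index: (2×3600 + 41×60 + 9) × 25 + 1 = 241726.
Real time: 241726 / (25) = 241726/25 s.
Target frame: (241726/25) × (30000/1001) = 290071200/1001 ≈ 289781.419 → 289781.

frame 289781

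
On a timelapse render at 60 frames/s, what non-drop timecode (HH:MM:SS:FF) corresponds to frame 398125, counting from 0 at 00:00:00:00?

398125 ÷ 60 = 6635 full seconds, remainder 25 frames.
6635 s = 1 h 50 min 35 s.
Timecode: 01:50:35:25.

01:50:35:25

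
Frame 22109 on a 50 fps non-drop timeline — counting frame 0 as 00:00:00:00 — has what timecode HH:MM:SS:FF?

00:07:22:09

22109 ÷ 50 = 442 full seconds, remainder 9 frames.
442 s = 0 h 7 min 22 s.
Timecode: 00:07:22:09.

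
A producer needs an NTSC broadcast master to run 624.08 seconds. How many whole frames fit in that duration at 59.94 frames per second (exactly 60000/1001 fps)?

Frames = 624.08 × 60000/1001 = 37444800/1001 ≈ 37407.3926.
Complete frames: 37407.

37407 frames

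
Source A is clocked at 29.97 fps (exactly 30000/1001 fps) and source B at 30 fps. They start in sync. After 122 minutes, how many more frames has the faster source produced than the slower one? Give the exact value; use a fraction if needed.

219600/1001 frames

122 min = 7320 s.
A emits 30000/1001 × 7320 = 219600000/1001 frames; B emits 30 × 7320 = 219600.
Difference = 219600/1001 frames (≈ 219.3806); B is ahead of A.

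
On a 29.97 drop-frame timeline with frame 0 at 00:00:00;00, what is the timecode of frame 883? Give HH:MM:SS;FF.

00:00:29;13

Ten DF minutes hold 17982 frames, so frame 883 lies in block 0 (frames 0–17981) with 883 frames into that block.
The block's first minute is 1800 frames and the rest 1798 each; 883 frames reaches minute 0, so 0 × 18 + 0 × 2 = 0 labels have been skipped so far.
Adding those back, label number 883 + 0 = 883 at 30 labels/s is 29 s + 13 f = 0 h 0 min 29 s frame 13, i.e. 00:00:29;13.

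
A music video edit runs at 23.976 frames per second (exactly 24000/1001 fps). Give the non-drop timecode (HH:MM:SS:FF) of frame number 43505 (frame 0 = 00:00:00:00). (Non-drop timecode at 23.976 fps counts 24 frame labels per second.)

00:30:12:17

43505 ÷ 24 = 1812 full seconds, remainder 17 frames.
1812 s = 0 h 30 min 12 s.
Timecode: 00:30:12:17.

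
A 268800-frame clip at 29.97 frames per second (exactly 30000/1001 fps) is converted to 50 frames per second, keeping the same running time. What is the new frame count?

Target frames = source frames × (target rate / source rate) = 268800 × (50)/(30000/1001) = 268800 × 1001/600 = 448448.

448448 frames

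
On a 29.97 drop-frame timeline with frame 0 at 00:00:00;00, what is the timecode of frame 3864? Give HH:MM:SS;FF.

Ten DF minutes hold 17982 frames, so frame 3864 lies in block 0 (frames 0–17981) with 3864 frames into that block.
The block's first minute is 1800 frames and the rest 1798 each; 3864 frames reaches minute 2, so 0 × 18 + 2 × 2 = 4 labels have been skipped so far.
Adding those back, label number 3864 + 4 = 3868 at 30 labels/s is 128 s + 28 f = 0 h 2 min 8 s frame 28, i.e. 00:02:08;28.

00:02:08;28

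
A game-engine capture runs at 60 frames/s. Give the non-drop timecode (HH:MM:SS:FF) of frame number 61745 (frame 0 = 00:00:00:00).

61745 ÷ 60 = 1029 full seconds, remainder 5 frames.
1029 s = 0 h 17 min 9 s.
Timecode: 00:17:09:05.

00:17:09:05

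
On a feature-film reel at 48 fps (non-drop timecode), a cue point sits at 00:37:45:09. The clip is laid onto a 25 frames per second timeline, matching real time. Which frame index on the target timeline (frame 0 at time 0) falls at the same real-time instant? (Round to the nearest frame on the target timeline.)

Source frame index: (0×3600 + 37×60 + 45) × 48 + 9 = 108729.
Real time: 108729 / (48) = 36243/16 s.
Target frame: (36243/16) × (25) = 906075/16 ≈ 56629.688 → 56630.

frame 56630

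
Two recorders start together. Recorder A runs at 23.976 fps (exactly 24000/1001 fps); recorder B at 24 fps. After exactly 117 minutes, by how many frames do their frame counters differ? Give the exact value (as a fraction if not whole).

117 min = 7020 s.
A emits 24000/1001 × 7020 = 12960000/77 frames; B emits 24 × 7020 = 168480.
Difference = 12960/77 frames (≈ 168.3117); B is ahead of A.

12960/77 frames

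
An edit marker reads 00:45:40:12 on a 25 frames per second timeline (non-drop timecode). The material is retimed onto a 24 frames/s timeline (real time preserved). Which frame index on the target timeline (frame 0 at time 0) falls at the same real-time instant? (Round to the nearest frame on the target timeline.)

Source frame index: (0×3600 + 45×60 + 40) × 25 + 12 = 68512.
Real time: 68512 / (25) = 68512/25 s.
Target frame: (68512/25) × (24) = 1644288/25 ≈ 65771.520 → 65772.

frame 65772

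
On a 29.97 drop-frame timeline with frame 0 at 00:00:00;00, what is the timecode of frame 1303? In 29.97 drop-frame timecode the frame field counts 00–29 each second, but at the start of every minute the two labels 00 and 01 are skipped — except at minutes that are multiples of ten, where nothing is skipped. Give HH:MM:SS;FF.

Ten DF minutes hold 17982 frames, so frame 1303 lies in block 0 (frames 0–17981) with 1303 frames into that block.
The block's first minute is 1800 frames and the rest 1798 each; 1303 frames reaches minute 0, so 0 × 18 + 0 × 2 = 0 labels have been skipped so far.
Adding those back, label number 1303 + 0 = 1303 at 30 labels/s is 43 s + 13 f = 0 h 0 min 43 s frame 13, i.e. 00:00:43;13.

00:00:43;13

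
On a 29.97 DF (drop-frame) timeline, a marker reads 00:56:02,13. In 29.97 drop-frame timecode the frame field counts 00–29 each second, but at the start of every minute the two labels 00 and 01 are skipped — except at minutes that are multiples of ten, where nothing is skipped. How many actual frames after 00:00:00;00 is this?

As if non-drop at 30 labels/s: (0 × 3600 + 56 × 60 + 2) × 30 + 13 = 100873.
Minute boundaries passed: 56; those not divisible by 10: 56 − 5 = 51; dropped labels = 2 × 51 = 102.
Actual frame index = 100873 − 102 = 100771.

100771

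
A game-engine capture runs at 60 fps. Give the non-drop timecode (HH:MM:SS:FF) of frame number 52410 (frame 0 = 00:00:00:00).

52410 ÷ 60 = 873 full seconds, remainder 30 frames.
873 s = 0 h 14 min 33 s.
Timecode: 00:14:33:30.

00:14:33:30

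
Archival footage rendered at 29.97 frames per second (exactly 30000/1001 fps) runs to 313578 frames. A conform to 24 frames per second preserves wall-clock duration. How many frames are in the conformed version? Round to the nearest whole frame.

Frames at target rate = 313578 × (24) / (30000/1001) = 156945789/625 ≈ 251113.262.
Nearest whole frame: 251113.

251113 frames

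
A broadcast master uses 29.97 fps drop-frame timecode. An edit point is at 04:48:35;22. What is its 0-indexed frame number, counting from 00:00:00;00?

518952

Complete 10-minute blocks: 28, each 17982 frames → 503496.
Remaining 8 whole minutes in the current block: 1800 + 7 × 1798 = 14386 frames.
Within the current minute: 35 × 30 + 22 − 2 = 1070 (labels ;00/;01 skipped at this minute). Total = 503496 + 14386 + 1070 = 518952.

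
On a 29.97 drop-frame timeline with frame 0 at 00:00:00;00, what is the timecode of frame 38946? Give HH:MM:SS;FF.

Ten DF minutes hold 17982 frames, so frame 38946 lies in block 2 (frames 35964–53945) with 2982 frames into that block.
The block's first minute is 1800 frames and the rest 1798 each; 2982 frames reaches minute 1, so 2 × 18 + 1 × 2 = 38 labels have been skipped so far.
Adding those back, label number 38946 + 38 = 38984 at 30 labels/s is 1299 s + 14 f = 0 h 21 min 39 s frame 14, i.e. 00:21:39;14.

00:21:39;14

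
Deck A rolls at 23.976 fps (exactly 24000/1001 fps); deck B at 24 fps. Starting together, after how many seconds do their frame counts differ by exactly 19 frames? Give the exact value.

19019/24 seconds

The gap grows by |24 − 24000/1001| = 24/1001 frames per second.
Time for a 19-frame gap: 19 ÷ (24/1001) = 19019/24 s.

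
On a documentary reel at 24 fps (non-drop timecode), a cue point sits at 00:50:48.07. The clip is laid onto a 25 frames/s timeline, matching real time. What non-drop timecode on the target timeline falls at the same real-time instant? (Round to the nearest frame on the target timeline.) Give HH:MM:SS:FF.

Source frame index: (0×3600 + 50×60 + 48) × 24 + 7 = 73159.
Real time: 73159 / (24) = 73159/24 s.
Target frame: (73159/24) × (25) = 1828975/24 ≈ 76207.292 → 76207.
At 25 labels/s: frame 76207 → 00:50:48:07.

00:50:48:07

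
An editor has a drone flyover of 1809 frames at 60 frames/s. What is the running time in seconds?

Running time = 1809 / (60) = 30.15 s.

30.15 seconds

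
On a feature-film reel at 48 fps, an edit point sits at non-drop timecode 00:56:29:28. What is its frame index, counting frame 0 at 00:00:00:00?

frame 162700

Total seconds to the label: (0 × 3600 + 56 × 60 + 29) = 3389.
Frame index = 3389 × 48 + 28 = 162700.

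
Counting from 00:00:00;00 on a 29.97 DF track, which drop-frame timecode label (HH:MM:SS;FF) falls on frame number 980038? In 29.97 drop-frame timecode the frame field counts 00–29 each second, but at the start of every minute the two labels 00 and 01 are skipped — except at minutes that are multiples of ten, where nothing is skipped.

Ten DF minutes hold 17982 frames, so frame 980038 lies in block 54 (frames 971028–989009) with 9010 frames into that block.
The block's first minute is 1800 frames and the rest 1798 each; 9010 frames reaches minute 5, so 54 × 18 + 5 × 2 = 982 labels have been skipped so far.
Adding those back, label number 980038 + 982 = 981020 at 30 labels/s is 32700 s + 20 f = 9 h 5 min 0 s frame 20, i.e. 09:05:00;20.

09:05:00;20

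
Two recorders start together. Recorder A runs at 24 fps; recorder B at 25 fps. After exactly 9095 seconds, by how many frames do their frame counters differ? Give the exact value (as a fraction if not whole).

9095 frames

A emits 24 × 9095 = 218280 frames; B emits 25 × 9095 = 227375.
Difference = 9095 frames; B is ahead of A.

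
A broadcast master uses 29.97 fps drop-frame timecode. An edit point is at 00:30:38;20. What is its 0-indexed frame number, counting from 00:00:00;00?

As if non-drop at 30 labels/s: (0 × 3600 + 30 × 60 + 38) × 30 + 20 = 55160.
Minute boundaries passed: 30; those not divisible by 10: 30 − 3 = 27; dropped labels = 2 × 27 = 54.
Actual frame index = 55160 − 54 = 55106.

55106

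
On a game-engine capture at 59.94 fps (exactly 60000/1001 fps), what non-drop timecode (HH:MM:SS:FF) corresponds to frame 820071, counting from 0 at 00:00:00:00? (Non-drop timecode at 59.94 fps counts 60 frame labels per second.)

820071 ÷ 60 = 13667 full seconds, remainder 51 frames.
13667 s = 3 h 47 min 47 s.
Timecode: 03:47:47:51.

03:47:47:51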